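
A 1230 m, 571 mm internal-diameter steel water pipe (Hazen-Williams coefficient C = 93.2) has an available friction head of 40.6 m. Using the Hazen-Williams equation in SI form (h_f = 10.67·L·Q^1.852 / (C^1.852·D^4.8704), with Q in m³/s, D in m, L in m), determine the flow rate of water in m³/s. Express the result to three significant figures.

Rearranging: Q = [h_f·C^1.852·D^4.8704 / (10.67·L)]^(1/1.852)
Q = [40.6·93.2^1.852·0.571^4.8704 / (10.67·1230)]^0.540 = 0.9427 m³/s

Q ≈ 0.943 m³/s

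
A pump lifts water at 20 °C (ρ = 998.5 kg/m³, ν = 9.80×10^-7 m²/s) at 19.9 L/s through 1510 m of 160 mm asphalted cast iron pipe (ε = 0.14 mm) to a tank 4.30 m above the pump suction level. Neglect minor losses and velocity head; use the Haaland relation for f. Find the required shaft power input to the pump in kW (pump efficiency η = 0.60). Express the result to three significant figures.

P_shaft ≈ 4.56 kW

V = 4Q/(πD²) = 0.9897 m/s; Re = 1.62×10^5; ε/D = 8.75×10^-4; f = 0.02068
h_f = f(L/D)V²/2g = 9.746 m
Total head H = z + h_f = 4.30 + 9.746 = 14.05 m
P_hyd = ρgQH = 998.5·9.81·0.0199·14.05 = 2.738 kW
P_shaft = P_hyd/η = 2.738/0.60 = 4.563 kW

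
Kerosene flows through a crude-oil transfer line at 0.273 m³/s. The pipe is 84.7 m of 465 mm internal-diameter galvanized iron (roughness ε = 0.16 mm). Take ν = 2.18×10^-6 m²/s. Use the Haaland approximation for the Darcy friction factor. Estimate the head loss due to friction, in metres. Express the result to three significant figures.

h_f ≈ 0.406 m

V = 4Q/(πD²) = 4·0.273/(π·0.465²) = 1.608 m/s
Re = VD/ν = 1.608·0.465/2.18×10^-6 = 3.43×10^5 → turbulent
ε/D = 0.16/465 = 3.44×10^-4
Haaland: f = 0.01692
h_f = f(L/D)V²/(2g) = 0.01692·(84.7/0.465)·1.608²/(2·9.81) = 0.4060 m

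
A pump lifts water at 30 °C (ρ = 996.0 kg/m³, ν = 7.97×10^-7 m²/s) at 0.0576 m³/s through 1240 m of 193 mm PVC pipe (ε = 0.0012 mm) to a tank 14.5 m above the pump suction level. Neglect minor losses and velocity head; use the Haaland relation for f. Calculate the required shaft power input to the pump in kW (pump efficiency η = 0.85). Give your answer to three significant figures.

P_shaft ≈ 20.7 kW

V = 4Q/(πD²) = 1.969 m/s; Re = 4.77×10^5; ε/D = 6.22×10^-6; f = 0.01324
h_f = f(L/D)V²/2g = 16.81 m
Total head H = z + h_f = 14.5 + 16.81 = 31.31 m
P_hyd = ρgQH = 996.0·9.81·0.0576·31.31 = 17.62 kW
P_shaft = P_hyd/η = 17.62/0.85 = 20.73 kW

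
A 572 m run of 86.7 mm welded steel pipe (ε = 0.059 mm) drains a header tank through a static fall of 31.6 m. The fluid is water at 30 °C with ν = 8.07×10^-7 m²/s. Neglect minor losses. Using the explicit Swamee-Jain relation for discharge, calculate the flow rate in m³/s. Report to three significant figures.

Swamee-Jain (Type II): Q = -0.965·√(gD⁵h_f/L)·ln[ε/(3.7D) + √(3.17ν²L/(gD³h_f))]
√(gD⁵h_f/L) = √(9.81·0.0867⁵·31.6/572) = 0.001629
ε/(3.7D) = 1.84×10^-4; √(3.17ν²L/(gD³h_f)) = 7.65×10^-5
Q = -0.965·0.001629·ln(2.604×10^-4) = 0.01298 m³/s
Check: V = 2.20 m/s, Re = 2.36×10^5, f = 0.01959, h_f = 31.8 m ≈ 31.6 m ✓

Q ≈ 0.0130 m³/s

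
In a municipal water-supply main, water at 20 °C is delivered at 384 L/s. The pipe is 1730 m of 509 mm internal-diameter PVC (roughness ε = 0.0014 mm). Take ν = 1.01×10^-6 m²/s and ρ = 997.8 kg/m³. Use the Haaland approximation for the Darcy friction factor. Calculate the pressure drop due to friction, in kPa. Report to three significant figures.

Δp ≈ 70.8 kPa

V = 4Q/(πD²) = 4·0.384/(π·0.509²) = 1.887 m/s
Re = VD/ν = 1.887·0.509/1.01×10^-6 = 9.51×10^5 → turbulent
ε/D = 0.0014/509 = 2.75×10^-6
Haaland: f = 0.01173
h_f = f(L/D)V²/(2g) = 0.01173·(1730/0.509)·1.887²/(2·9.81) = 7.235 m
Δp = ρg·h_f = 997.8·9.81·7.235 = 70.82 kPa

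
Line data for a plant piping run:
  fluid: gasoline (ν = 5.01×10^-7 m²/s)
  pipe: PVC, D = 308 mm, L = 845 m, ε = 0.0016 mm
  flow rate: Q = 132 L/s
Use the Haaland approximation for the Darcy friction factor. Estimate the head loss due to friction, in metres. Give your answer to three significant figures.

V = 4Q/(πD²) = 4·0.132/(π·0.308²) = 1.772 m/s
Re = VD/ν = 1.772·0.308/5.01×10^-7 = 1.09×10^6 → turbulent
ε/D = 0.0016/308 = 5.19×10^-6
Haaland: f = 0.01152
h_f = f(L/D)V²/(2g) = 0.01152·(845/0.308)·1.772²/(2·9.81) = 5.055 m

h_f ≈ 5.05 m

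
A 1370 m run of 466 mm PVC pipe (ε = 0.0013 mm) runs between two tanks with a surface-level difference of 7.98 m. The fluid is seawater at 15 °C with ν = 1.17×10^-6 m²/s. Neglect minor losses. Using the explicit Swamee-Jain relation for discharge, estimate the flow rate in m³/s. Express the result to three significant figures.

Swamee-Jain (Type II): Q = -0.965·√(gD⁵h_f/L)·ln[ε/(3.7D) + √(3.17ν²L/(gD³h_f))]
√(gD⁵h_f/L) = √(9.81·0.466⁵·7.98/1370) = 0.03544
ε/(3.7D) = 7.54×10^-7; √(3.17ν²L/(gD³h_f)) = 2.74×10^-5
Q = -0.965·0.03544·ln(2.815×10^-5) = 0.3583 m³/s
Check: V = 2.10 m/s, Re = 8.37×10^5, f = 0.01203, h_f = 7.95 m ≈ 7.98 m ✓

Q ≈ 0.358 m³/s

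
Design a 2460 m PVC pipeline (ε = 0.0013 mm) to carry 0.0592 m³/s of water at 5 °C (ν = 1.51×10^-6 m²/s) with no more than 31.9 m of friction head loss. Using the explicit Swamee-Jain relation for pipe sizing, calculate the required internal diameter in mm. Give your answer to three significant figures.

Swamee-Jain (Type III): D = 0.66·[ε^1.25·(LQ²/(gh_f))^4.75 + ν·Q^9.4·(L/(gh_f))^5.2]^0.04
LQ²/(gh_f) = 0.02755; L/(gh_f) = 7.861
Term 1 = ε^1.25·(…)^4.75 = 1.71×10^-15; Term 2 = ν·Q^9.4·(…)^5.2 = 1.97×10^-13
D = 0.66·(1.71×10^-15 + 1.97×10^-13)^0.04 = 0.2049 m = 205 mm
Check: V = 1.80 m/s, Re = 2.44×10^5, f = 0.01502, h_f = 29.6 m ≈ 31.9 m ✓

D ≈ 205 mm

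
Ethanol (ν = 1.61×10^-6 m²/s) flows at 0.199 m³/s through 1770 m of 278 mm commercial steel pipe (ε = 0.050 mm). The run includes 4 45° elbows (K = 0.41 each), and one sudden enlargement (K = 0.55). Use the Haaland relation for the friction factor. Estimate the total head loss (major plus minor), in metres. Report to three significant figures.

H_L ≈ 53.3 m

V = 4Q/(πD²) = 3.278 m/s; V²/2g = 0.5478 m
Re = 5.66×10^5, ε/D = 1.80×10^-4 → f = 0.01494 (Haaland)
Major: h_f = f(L/D)·V²/2g = 0.01494·6367·0.5478 = 52.11 m
Minor: ΣK = 2.19; h_m = ΣK·V²/2g = 1.200 m
Total H_L = 52.11 + 1.200 = 53.31 m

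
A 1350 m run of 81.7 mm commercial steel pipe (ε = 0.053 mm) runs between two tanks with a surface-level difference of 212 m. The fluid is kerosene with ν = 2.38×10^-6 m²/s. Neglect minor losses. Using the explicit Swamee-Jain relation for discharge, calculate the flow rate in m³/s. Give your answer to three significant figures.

Swamee-Jain (Type II): Q = -0.965·√(gD⁵h_f/L)·ln[ε/(3.7D) + √(3.17ν²L/(gD³h_f))]
√(gD⁵h_f/L) = √(9.81·0.0817⁵·212/1350) = 0.002368
ε/(3.7D) = 1.75×10^-4; √(3.17ν²L/(gD³h_f)) = 1.46×10^-4
Q = -0.965·0.002368·ln(3.215×10^-4) = 0.01838 m³/s
Check: V = 3.51 m/s, Re = 1.20×10^5, f = 0.02061, h_f = 213 m ≈ 212 m ✓

Q ≈ 0.0184 m³/s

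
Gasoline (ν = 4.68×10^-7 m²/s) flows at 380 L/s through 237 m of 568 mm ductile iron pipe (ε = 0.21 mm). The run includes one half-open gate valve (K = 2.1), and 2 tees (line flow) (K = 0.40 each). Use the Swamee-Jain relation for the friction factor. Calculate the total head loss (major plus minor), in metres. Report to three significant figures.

V = 4Q/(πD²) = 1.500 m/s; V²/2g = 0.1146 m
Re = 1.82×10^6, ε/D = 3.70×10^-4 → f = 0.01606 (Swamee-Jain)
Major: h_f = f(L/D)·V²/2g = 0.01606·417.3·0.1146 = 0.7679 m
Minor: ΣK = 2.90; h_m = ΣK·V²/2g = 0.3324 m
Total H_L = 0.7679 + 0.3324 = 1.100 m

H_L ≈ 1.10 m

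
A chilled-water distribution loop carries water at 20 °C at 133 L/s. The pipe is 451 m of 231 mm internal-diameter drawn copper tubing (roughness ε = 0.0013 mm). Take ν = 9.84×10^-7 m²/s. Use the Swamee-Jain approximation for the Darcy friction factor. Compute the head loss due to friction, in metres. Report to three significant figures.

V = 4Q/(πD²) = 4·0.133/(π·0.231²) = 3.173 m/s
Re = VD/ν = 3.173·0.231/9.84×10^-7 = 7.45×10^5 → turbulent
ε/D = 0.0013/231 = 5.63×10^-6
Swamee-Jain: f = 0.01232
h_f = f(L/D)V²/(2g) = 0.01232·(451/0.231)·3.173²/(2·9.81) = 12.35 m

h_f ≈ 12.3 m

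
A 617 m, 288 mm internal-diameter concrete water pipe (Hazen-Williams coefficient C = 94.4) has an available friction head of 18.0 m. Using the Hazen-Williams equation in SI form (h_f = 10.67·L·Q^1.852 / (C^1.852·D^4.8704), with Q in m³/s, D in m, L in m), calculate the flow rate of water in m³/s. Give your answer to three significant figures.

Q ≈ 0.148 m³/s

Rearranging: Q = [h_f·C^1.852·D^4.8704 / (10.67·L)]^(1/1.852)
Q = [18.0·94.4^1.852·0.288^4.8704 / (10.67·617)]^0.540 = 0.1477 m³/s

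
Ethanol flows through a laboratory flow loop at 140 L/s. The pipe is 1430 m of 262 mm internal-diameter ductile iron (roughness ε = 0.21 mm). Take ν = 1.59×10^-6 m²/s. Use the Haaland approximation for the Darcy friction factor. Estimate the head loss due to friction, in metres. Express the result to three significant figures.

h_f ≈ 36.3 m

V = 4Q/(πD²) = 4·0.140/(π·0.262²) = 2.597 m/s
Re = VD/ν = 2.597·0.262/1.59×10^-6 = 4.28×10^5 → turbulent
ε/D = 0.21/262 = 8.02×10^-4
Haaland: f = 0.01936
h_f = f(L/D)V²/(2g) = 0.01936·(1430/0.262)·2.597²/(2·9.81) = 36.32 m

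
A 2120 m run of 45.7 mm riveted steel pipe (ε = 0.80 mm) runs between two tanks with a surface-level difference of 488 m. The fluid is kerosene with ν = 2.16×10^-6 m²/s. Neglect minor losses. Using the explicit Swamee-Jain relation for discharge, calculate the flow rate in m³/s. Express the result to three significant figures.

Swamee-Jain (Type II): Q = -0.965·√(gD⁵h_f/L)·ln[ε/(3.7D) + √(3.17ν²L/(gD³h_f))]
√(gD⁵h_f/L) = √(9.81·0.0457⁵·488/2120) = 6.709×10^-4
ε/(3.7D) = 0.00473; √(3.17ν²L/(gD³h_f)) = 2.62×10^-4
Q = -0.965·6.709×10^-4·ln(0.004993) = 0.003431 m³/s
Check: V = 2.09 m/s, Re = 4.43×10^4, f = 0.04760, h_f = 493 m ≈ 488 m ✓

Q ≈ 0.00343 m³/s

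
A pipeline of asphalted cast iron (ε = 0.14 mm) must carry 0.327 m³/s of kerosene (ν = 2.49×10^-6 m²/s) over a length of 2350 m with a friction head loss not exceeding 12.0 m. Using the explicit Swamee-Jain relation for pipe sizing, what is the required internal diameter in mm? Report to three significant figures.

D ≈ 500 mm

Swamee-Jain (Type III): D = 0.66·[ε^1.25·(LQ²/(gh_f))^4.75 + ν·Q^9.4·(L/(gh_f))^5.2]^0.04
LQ²/(gh_f) = 2.135; L/(gh_f) = 19.96
Term 1 = ε^1.25·(…)^4.75 = 5.58×10^-4; Term 2 = ν·Q^9.4·(…)^5.2 = 3.93×10^-4
D = 0.66·(5.58×10^-4 + 3.93×10^-4)^0.04 = 0.4997 m = 500 mm
Check: V = 1.67 m/s, Re = 3.35×10^5, f = 0.01675, h_f = 11.2 m ≈ 12.0 m ✓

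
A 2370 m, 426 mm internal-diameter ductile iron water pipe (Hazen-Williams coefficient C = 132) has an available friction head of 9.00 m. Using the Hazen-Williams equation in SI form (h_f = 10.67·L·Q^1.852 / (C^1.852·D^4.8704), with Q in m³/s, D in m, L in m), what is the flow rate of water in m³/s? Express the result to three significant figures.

Rearranging: Q = [h_f·C^1.852·D^4.8704 / (10.67·L)]^(1/1.852)
Q = [9.00·132^1.852·0.426^4.8704 / (10.67·2370)]^0.540 = 0.1922 m³/s

Q ≈ 0.192 m³/s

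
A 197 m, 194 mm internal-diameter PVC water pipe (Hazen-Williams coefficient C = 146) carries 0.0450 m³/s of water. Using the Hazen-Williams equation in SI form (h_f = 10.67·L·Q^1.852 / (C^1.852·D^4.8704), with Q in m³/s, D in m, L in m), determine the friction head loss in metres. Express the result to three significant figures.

h_f ≈ 1.94 m

h_f = 10.67·197·0.0450^1.852 / (146^1.852·0.194^4.8704) = 1.944 m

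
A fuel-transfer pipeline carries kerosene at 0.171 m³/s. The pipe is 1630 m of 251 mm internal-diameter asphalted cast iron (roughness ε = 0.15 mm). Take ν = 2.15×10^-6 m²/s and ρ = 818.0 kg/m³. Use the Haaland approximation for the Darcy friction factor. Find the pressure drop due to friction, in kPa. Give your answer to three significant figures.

V = 4Q/(πD²) = 4·0.171/(π·0.251²) = 3.456 m/s
Re = VD/ν = 3.456·0.251/2.15×10^-6 = 4.03×10^5 → turbulent
ε/D = 0.15/251 = 5.98×10^-4
Haaland: f = 0.01834
h_f = f(L/D)V²/(2g) = 0.01834·(1630/0.251)·3.456²/(2·9.81) = 72.48 m
Δp = ρg·h_f = 818.0·9.81·72.48 = 581.6 kPa

Δp ≈ 582 kPa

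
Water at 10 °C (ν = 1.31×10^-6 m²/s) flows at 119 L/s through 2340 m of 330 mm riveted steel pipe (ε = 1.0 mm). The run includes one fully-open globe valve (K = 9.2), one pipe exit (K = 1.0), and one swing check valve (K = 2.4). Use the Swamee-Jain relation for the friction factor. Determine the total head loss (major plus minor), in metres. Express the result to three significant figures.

V = 4Q/(πD²) = 1.391 m/s; V²/2g = 0.09866 m
Re = 3.50×10^5, ε/D = 0.00303 → f = 0.02676 (Swamee-Jain)
Major: h_f = f(L/D)·V²/2g = 0.02676·7091·0.09866 = 18.72 m
Minor: ΣK = 12.6; h_m = ΣK·V²/2g = 1.243 m
Total H_L = 18.72 + 1.243 = 19.96 m

H_L ≈ 20.0 m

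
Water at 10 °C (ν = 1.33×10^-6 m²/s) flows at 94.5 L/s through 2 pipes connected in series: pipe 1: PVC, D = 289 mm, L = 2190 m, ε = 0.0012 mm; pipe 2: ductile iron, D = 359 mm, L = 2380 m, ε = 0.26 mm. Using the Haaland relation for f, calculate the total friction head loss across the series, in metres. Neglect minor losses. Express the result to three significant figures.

Pipe 1: V = 1.441 m/s, Re = 3.13×10^5, ε/D = 4.15×10^-6, f = 0.01426, h_1 = f(L/D)V²/2g = 11.43 m
Pipe 2: V = 0.9336 m/s, Re = 2.52×10^5, ε/D = 7.24×10^-4, f = 0.01945, h_2 = f(L/D)V²/2g = 5.728 m
Series → Q common, losses add: H = Σh = 17.16 m

H ≈ 17.2 m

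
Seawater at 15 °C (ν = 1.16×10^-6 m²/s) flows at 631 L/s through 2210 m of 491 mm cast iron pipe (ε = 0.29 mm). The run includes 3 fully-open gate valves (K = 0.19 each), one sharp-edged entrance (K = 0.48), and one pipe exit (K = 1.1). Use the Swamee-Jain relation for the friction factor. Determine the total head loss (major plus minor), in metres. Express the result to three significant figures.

H_L ≈ 46.4 m

V = 4Q/(πD²) = 3.333 m/s; V²/2g = 0.5660 m
Re = 1.41×10^6, ε/D = 5.91×10^-4 → f = 0.01774 (Swamee-Jain)
Major: h_f = f(L/D)·V²/2g = 0.01774·4501·0.5660 = 45.21 m
Minor: ΣK = 2.15; h_m = ΣK·V²/2g = 1.217 m
Total H_L = 45.21 + 1.217 = 46.43 m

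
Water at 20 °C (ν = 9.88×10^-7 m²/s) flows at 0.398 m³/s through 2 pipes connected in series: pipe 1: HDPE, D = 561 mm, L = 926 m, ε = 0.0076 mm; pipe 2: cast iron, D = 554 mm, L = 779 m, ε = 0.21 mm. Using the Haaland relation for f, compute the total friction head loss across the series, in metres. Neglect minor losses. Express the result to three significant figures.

Pipe 1: V = 1.610 m/s, Re = 9.14×10^5, ε/D = 1.35×10^-5, f = 0.01200, h_1 = f(L/D)V²/2g = 2.617 m
Pipe 2: V = 1.651 m/s, Re = 9.26×10^5, ε/D = 3.79×10^-4, f = 0.01632, h_2 = f(L/D)V²/2g = 3.188 m
Series → Q common, losses add: H = Σh = 5.805 m

H ≈ 5.80 m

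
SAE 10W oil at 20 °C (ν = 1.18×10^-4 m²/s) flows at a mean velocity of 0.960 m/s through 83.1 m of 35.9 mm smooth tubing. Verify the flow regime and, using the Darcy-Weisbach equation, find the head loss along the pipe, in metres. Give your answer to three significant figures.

h_f ≈ 23.8 m

Re = VD/ν = 0.960·0.03590/1.18×10^-4 = 292 → laminar (Re < 2300)
f = 64/Re = 0.2191
h_f = f(L/D)V²/(2g) = 0.2191·(83.1/0.03590)·0.960²/(2·9.81) = 23.83 m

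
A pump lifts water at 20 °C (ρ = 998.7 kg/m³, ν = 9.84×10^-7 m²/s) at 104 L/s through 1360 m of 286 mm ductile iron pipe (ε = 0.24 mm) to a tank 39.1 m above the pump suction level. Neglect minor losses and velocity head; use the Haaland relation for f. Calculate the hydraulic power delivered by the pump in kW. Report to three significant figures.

V = 4Q/(πD²) = 1.619 m/s; Re = 4.71×10^5; ε/D = 8.39×10^-4; f = 0.01949
h_f = f(L/D)V²/2g = 12.38 m
Total head H = z + h_f = 39.1 + 12.38 = 51.48 m
P_hyd = ρgQH = 998.7·9.81·0.104·51.48 = 52.45 kW

P_hyd ≈ 52.5 kW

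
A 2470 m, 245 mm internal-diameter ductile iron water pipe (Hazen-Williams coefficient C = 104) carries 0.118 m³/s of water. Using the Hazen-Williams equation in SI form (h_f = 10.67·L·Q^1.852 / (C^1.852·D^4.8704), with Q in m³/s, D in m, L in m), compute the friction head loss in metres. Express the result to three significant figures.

h_f = 10.67·2470·0.118^1.852 / (104^1.852·0.245^4.8704) = 87.39 m

h_f ≈ 87.4 m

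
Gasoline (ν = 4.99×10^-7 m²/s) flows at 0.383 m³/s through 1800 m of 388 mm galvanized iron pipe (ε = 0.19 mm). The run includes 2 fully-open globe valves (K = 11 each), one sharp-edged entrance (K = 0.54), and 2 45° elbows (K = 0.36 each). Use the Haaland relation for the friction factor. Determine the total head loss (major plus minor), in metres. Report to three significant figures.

H_L ≈ 54.2 m

V = 4Q/(πD²) = 3.239 m/s; V²/2g = 0.5348 m
Re = 2.52×10^6, ε/D = 4.90×10^-4 → f = 0.01684 (Haaland)
Major: h_f = f(L/D)·V²/2g = 0.01684·4639·0.5348 = 41.77 m
Minor: ΣK = 23.3; h_m = ΣK·V²/2g = 12.44 m
Total H_L = 41.77 + 12.44 = 54.21 m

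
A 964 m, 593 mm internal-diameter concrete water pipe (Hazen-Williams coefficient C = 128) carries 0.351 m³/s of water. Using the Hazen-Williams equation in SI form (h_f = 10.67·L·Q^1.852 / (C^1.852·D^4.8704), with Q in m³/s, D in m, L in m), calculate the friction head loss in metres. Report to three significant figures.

h_f = 10.67·964·0.351^1.852 / (128^1.852·0.593^4.8704) = 2.360 m

h_f ≈ 2.36 m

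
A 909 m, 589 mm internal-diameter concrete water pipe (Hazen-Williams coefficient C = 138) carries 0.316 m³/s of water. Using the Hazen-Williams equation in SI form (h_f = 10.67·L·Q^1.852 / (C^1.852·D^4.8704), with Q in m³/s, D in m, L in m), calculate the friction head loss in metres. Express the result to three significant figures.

h_f ≈ 1.65 m

h_f = 10.67·909·0.316^1.852 / (138^1.852·0.589^4.8704) = 1.647 m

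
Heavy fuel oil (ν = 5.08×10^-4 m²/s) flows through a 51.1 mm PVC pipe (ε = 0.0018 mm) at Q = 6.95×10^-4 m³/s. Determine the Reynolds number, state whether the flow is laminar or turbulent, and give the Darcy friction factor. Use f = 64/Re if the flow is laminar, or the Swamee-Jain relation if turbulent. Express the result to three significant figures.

Re ≈ 34.1; laminar; f = 64/Re ≈ 1.88

V = 4Q/(πD²) = 0.3389 m/s
Re = VD/ν = 0.3389·0.0511/5.08×10^-4 = 34.1
Re < 2300 → laminar → f = 64/Re = 1.877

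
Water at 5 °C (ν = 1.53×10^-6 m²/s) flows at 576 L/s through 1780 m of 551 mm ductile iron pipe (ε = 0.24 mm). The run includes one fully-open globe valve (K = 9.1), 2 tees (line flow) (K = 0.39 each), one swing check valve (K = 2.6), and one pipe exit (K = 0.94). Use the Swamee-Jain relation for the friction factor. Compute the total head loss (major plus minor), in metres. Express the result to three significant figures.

V = 4Q/(πD²) = 2.416 m/s; V²/2g = 0.2974 m
Re = 8.70×10^5, ε/D = 4.36×10^-4 → f = 0.01693 (Swamee-Jain)
Major: h_f = f(L/D)·V²/2g = 0.01693·3230·0.2974 = 16.27 m
Minor: ΣK = 13.4; h_m = ΣK·V²/2g = 3.991 m
Total H_L = 16.27 + 3.991 = 20.26 m

H_L ≈ 20.3 m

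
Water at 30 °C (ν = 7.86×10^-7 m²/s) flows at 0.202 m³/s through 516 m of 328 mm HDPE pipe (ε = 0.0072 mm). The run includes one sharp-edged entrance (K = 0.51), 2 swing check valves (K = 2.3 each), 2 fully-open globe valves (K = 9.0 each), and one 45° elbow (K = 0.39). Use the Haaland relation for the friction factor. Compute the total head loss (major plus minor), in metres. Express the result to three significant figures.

V = 4Q/(πD²) = 2.391 m/s; V²/2g = 0.2913 m
Re = 9.98×10^5, ε/D = 2.20×10^-5 → f = 0.01200 (Haaland)
Major: h_f = f(L/D)·V²/2g = 0.01200·1573·0.2913 = 5.500 m
Minor: ΣK = 23.5; h_m = ΣK·V²/2g = 6.845 m
Total H_L = 5.500 + 6.845 = 12.35 m

H_L ≈ 12.3 m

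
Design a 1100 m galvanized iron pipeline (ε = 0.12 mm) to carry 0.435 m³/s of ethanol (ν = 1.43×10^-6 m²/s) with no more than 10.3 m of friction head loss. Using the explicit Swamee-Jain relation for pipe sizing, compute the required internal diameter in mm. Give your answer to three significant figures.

D ≈ 488 mm

Swamee-Jain (Type III): D = 0.66·[ε^1.25·(LQ²/(gh_f))^4.75 + ν·Q^9.4·(L/(gh_f))^5.2]^0.04
LQ²/(gh_f) = 2.060; L/(gh_f) = 10.89
Term 1 = ε^1.25·(…)^4.75 = 3.89×10^-4; Term 2 = ν·Q^9.4·(…)^5.2 = 1.41×10^-4
D = 0.66·(3.89×10^-4 + 1.41×10^-4)^0.04 = 0.4881 m = 488 mm
Check: V = 2.32 m/s, Re = 7.94×10^5, f = 0.01544, h_f = 9.58 m ≈ 10.3 m ✓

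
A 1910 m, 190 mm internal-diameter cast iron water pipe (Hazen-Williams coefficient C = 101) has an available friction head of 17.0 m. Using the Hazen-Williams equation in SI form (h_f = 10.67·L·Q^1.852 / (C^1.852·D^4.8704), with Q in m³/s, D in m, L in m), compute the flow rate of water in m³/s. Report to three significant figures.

Q ≈ 0.0279 m³/s

Rearranging: Q = [h_f·C^1.852·D^4.8704 / (10.67·L)]^(1/1.852)
Q = [17.0·101^1.852·0.190^4.8704 / (10.67·1910)]^0.540 = 0.02787 m³/s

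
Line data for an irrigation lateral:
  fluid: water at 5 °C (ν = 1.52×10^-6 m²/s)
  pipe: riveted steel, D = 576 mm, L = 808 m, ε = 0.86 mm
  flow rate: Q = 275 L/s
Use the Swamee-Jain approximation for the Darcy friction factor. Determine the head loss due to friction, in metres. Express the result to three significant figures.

V = 4Q/(πD²) = 4·0.275/(π·0.576²) = 1.055 m/s
Re = VD/ν = 1.055·0.576/1.52×10^-6 = 4.00×10^5 → turbulent
ε/D = 0.86/576 = 0.00149
Swamee-Jain: f = 0.02239
h_f = f(L/D)V²/(2g) = 0.02239·(808/0.576)·1.055²/(2·9.81) = 1.783 m

h_f ≈ 1.78 m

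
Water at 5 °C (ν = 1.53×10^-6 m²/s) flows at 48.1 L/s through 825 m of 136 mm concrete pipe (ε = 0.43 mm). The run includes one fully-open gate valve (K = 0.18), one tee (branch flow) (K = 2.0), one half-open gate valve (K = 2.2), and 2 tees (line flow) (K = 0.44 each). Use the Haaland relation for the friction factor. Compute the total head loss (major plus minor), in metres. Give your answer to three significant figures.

H_L ≈ 94.5 m

V = 4Q/(πD²) = 3.311 m/s; V²/2g = 0.5588 m
Re = 2.94×10^5, ε/D = 0.00316 → f = 0.02701 (Haaland)
Major: h_f = f(L/D)·V²/2g = 0.02701·6066·0.5588 = 91.55 m
Minor: ΣK = 5.26; h_m = ΣK·V²/2g = 2.939 m
Total H_L = 91.55 + 2.939 = 94.48 m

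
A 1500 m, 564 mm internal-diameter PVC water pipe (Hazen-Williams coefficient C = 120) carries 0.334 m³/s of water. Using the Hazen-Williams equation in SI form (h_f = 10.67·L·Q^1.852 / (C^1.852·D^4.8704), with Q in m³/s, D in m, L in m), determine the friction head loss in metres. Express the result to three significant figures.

h_f ≈ 4.82 m

h_f = 10.67·1500·0.334^1.852 / (120^1.852·0.564^4.8704) = 4.819 m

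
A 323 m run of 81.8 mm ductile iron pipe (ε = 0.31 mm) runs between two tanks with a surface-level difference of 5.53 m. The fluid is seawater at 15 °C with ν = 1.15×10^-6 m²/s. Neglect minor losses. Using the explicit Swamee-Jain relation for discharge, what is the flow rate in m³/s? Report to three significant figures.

Q ≈ 0.00507 m³/s

Swamee-Jain (Type II): Q = -0.965·√(gD⁵h_f/L)·ln[ε/(3.7D) + √(3.17ν²L/(gD³h_f))]
√(gD⁵h_f/L) = √(9.81·0.0818⁵·5.53/323) = 7.843×10^-4
ε/(3.7D) = 0.00102; √(3.17ν²L/(gD³h_f)) = 2.14×10^-4
Q = -0.965·7.843×10^-4·ln(0.001238) = 0.005067 m³/s
Check: V = 0.964 m/s, Re = 6.86×10^4, f = 0.02987, h_f = 5.59 m ≈ 5.53 m ✓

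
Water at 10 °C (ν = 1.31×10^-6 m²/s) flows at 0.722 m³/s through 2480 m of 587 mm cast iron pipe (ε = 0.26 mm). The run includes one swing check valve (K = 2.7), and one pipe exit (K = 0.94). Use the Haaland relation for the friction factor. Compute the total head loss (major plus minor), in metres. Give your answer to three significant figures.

V = 4Q/(πD²) = 2.668 m/s; V²/2g = 0.3628 m
Re = 1.20×10^6, ε/D = 4.43×10^-4 → f = 0.01669 (Haaland)
Major: h_f = f(L/D)·V²/2g = 0.01669·4225·0.3628 = 25.58 m
Minor: ΣK = 3.64; h_m = ΣK·V²/2g = 1.321 m
Total H_L = 25.58 + 1.321 = 26.90 m

H_L ≈ 26.9 m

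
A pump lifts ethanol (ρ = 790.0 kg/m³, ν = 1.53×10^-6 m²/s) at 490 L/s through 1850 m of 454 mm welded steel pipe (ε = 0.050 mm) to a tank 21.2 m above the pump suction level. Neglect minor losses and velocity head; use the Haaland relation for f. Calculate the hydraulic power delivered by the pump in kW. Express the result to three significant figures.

P_hyd ≈ 179 kW

V = 4Q/(πD²) = 3.027 m/s; Re = 8.98×10^5; ε/D = 1.10×10^-4; f = 0.01359
h_f = f(L/D)V²/2g = 25.86 m
Total head H = z + h_f = 21.2 + 25.86 = 47.06 m
P_hyd = ρgQH = 790.0·9.81·0.490·47.06 = 178.7 kW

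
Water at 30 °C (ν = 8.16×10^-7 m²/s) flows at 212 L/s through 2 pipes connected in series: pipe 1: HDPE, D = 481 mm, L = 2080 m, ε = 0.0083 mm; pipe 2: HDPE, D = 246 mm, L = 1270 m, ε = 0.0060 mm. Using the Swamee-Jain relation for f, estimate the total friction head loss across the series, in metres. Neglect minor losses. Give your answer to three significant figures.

H ≈ 65.2 m

Pipe 1: V = 1.167 m/s, Re = 6.88×10^5, ε/D = 1.73×10^-5, f = 0.01271, h_1 = f(L/D)V²/2g = 3.812 m
Pipe 2: V = 4.460 m/s, Re = 1.34×10^6, ε/D = 2.44×10^-5, f = 0.01172, h_2 = f(L/D)V²/2g = 61.37 m
Series → Q common, losses add: H = Σh = 65.18 m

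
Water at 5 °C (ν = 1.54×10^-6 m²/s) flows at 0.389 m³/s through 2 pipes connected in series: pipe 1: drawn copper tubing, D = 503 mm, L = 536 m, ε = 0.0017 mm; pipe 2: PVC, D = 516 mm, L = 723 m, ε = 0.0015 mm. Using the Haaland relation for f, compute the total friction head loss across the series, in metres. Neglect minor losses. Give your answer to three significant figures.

H ≈ 5.73 m

Pipe 1: V = 1.958 m/s, Re = 6.39×10^5, ε/D = 3.38×10^-6, f = 0.01255, h_1 = f(L/D)V²/2g = 2.612 m
Pipe 2: V = 1.860 m/s, Re = 6.23×10^5, ε/D = 2.91×10^-6, f = 0.01260, h_2 = f(L/D)V²/2g = 3.114 m
Series → Q common, losses add: H = Σh = 5.726 m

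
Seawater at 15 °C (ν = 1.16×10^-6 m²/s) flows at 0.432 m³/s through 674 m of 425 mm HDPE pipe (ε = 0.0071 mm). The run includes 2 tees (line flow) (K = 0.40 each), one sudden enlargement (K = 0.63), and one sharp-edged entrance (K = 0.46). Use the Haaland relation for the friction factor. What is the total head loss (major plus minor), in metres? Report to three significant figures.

V = 4Q/(πD²) = 3.045 m/s; V²/2g = 0.4726 m
Re = 1.12×10^6, ε/D = 1.67×10^-5 → f = 0.01171 (Haaland)
Major: h_f = f(L/D)·V²/2g = 0.01171·1586·0.4726 = 8.778 m
Minor: ΣK = 1.89; h_m = ΣK·V²/2g = 0.8933 m
Total H_L = 8.778 + 0.8933 = 9.671 m

H_L ≈ 9.67 m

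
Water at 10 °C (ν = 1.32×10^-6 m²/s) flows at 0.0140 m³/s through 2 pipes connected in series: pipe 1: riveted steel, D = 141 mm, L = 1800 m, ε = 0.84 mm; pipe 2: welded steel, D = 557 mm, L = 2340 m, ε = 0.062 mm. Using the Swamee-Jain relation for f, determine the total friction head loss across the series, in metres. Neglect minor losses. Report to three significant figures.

Pipe 1: V = 0.8966 m/s, Re = 9.58×10^4, ε/D = 0.00596, f = 0.03318, h_1 = f(L/D)V²/2g = 17.35 m
Pipe 2: V = 0.05745 m/s, Re = 2.42×10^4, ε/D = 1.11×10^-4, f = 0.02492, h_2 = f(L/D)V²/2g = 0.01761 m
Series → Q common, losses add: H = Σh = 17.37 m

H ≈ 17.4 m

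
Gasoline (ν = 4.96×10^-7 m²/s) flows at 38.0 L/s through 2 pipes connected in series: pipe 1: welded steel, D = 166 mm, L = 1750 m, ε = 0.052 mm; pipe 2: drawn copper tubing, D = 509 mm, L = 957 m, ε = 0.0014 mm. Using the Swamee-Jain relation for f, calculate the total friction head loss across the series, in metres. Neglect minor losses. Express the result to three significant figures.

H ≈ 27.1 m

Pipe 1: V = 1.756 m/s, Re = 5.88×10^5, ε/D = 3.13×10^-4, f = 0.01631, h_1 = f(L/D)V²/2g = 27.01 m
Pipe 2: V = 0.1867 m/s, Re = 1.92×10^5, ε/D = 2.75×10^-6, f = 0.01569, h_2 = f(L/D)V²/2g = 0.05242 m
Series → Q common, losses add: H = Σh = 27.07 m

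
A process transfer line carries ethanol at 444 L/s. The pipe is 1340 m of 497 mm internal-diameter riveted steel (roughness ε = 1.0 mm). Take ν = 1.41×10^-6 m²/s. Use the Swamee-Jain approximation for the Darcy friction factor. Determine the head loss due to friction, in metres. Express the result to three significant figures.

h_f ≈ 17.1 m

V = 4Q/(πD²) = 4·0.444/(π·0.497²) = 2.289 m/s
Re = VD/ν = 2.289·0.497/1.41×10^-6 = 8.07×10^5 → turbulent
ε/D = 1.0/497 = 0.00201
Swamee-Jain: f = 0.02377
h_f = f(L/D)V²/(2g) = 0.02377·(1340/0.497)·2.289²/(2·9.81) = 17.11 m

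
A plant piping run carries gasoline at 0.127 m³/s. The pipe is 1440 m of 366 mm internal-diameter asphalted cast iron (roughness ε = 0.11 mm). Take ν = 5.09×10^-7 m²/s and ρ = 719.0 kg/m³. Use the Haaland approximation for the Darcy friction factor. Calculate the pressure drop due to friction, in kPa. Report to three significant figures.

V = 4Q/(πD²) = 4·0.127/(π·0.366²) = 1.207 m/s
Re = VD/ν = 1.207·0.366/5.09×10^-7 = 8.68×10^5 → turbulent
ε/D = 0.11/366 = 3.01×10^-4
Haaland: f = 0.01570
h_f = f(L/D)V²/(2g) = 0.01570·(1440/0.366)·1.207²/(2·9.81) = 4.586 m
Δp = ρg·h_f = 719.0·9.81·4.586 = 32.35 kPa

Δp ≈ 32.3 kPa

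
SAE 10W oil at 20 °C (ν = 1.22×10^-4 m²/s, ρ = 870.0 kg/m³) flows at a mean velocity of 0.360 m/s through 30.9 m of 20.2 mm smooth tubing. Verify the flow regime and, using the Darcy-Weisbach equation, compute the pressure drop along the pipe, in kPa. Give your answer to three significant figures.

Re = VD/ν = 0.360·0.02020/1.22×10^-4 = 59.6 → laminar (Re < 2300)
f = 64/Re = 1.074
h_f = f(L/D)V²/(2g) = 1.074·(30.9/0.02020)·0.360²/(2·9.81) = 10.85 m
Δp = ρg·h_f = 870.0·9.81·10.85 = 92.59 kPa

Δp ≈ 92.6 kPa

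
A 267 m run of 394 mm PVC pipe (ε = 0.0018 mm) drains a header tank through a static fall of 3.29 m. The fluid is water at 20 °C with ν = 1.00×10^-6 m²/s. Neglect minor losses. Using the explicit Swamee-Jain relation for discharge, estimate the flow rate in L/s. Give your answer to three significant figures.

Q ≈ 351 L/s

Swamee-Jain (Type II): Q = -0.965·√(gD⁵h_f/L)·ln[ε/(3.7D) + √(3.17ν²L/(gD³h_f))]
√(gD⁵h_f/L) = √(9.81·0.394⁵·3.29/267) = 0.03388
ε/(3.7D) = 1.23×10^-6; √(3.17ν²L/(gD³h_f)) = 2.07×10^-5
Q = -0.965·0.03388·ln(2.194×10^-5) = 0.3507 m³/s
Check: V = 2.88 m/s, Re = 1.13×10^6, f = 0.01149, h_f = 3.28 m ≈ 3.29 m ✓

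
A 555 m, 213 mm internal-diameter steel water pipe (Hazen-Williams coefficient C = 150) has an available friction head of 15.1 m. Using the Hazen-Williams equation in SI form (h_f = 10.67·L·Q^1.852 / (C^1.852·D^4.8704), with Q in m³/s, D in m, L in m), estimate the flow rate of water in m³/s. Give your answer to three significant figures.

Q ≈ 0.102 m³/s

Rearranging: Q = [h_f·C^1.852·D^4.8704 / (10.67·L)]^(1/1.852)
Q = [15.1·150^1.852·0.213^4.8704 / (10.67·555)]^0.540 = 0.1022 m³/s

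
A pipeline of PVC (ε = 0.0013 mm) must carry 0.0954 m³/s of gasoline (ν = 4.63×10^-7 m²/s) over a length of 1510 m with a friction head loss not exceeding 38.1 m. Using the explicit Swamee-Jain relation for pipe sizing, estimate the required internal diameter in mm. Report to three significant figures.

D ≈ 204 mm

Swamee-Jain (Type III): D = 0.66·[ε^1.25·(LQ²/(gh_f))^4.75 + ν·Q^9.4·(L/(gh_f))^5.2]^0.04
LQ²/(gh_f) = 0.03677; L/(gh_f) = 4.040
Term 1 = ε^1.25·(…)^4.75 = 6.74×10^-15; Term 2 = ν·Q^9.4·(…)^5.2 = 1.68×10^-13
D = 0.66·(6.74×10^-15 + 1.68×10^-13)^0.04 = 0.2038 m = 204 mm
Check: V = 2.92 m/s, Re = 1.29×10^6, f = 0.01132, h_f = 36.5 m ≈ 38.1 m ✓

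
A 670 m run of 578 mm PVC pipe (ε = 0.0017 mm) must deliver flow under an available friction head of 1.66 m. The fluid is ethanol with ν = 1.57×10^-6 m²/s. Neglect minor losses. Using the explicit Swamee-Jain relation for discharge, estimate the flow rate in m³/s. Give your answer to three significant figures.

Swamee-Jain (Type II): Q = -0.965·√(gD⁵h_f/L)·ln[ε/(3.7D) + √(3.17ν²L/(gD³h_f))]
√(gD⁵h_f/L) = √(9.81·0.578⁵·1.66/670) = 0.03960
ε/(3.7D) = 7.95×10^-7; √(3.17ν²L/(gD³h_f)) = 4.08×10^-5
Q = -0.965·0.03960·ln(4.160×10^-5) = 0.3855 m³/s
Check: V = 1.47 m/s, Re = 5.41×10^5, f = 0.01296, h_f = 1.65 m ≈ 1.66 m ✓

Q ≈ 0.385 m³/s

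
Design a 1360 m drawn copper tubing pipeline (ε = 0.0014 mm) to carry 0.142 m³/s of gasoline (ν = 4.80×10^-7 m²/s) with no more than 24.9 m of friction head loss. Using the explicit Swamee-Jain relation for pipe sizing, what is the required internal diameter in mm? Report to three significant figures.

D ≈ 253 mm

Swamee-Jain (Type III): D = 0.66·[ε^1.25·(LQ²/(gh_f))^4.75 + ν·Q^9.4·(L/(gh_f))^5.2]^0.04
LQ²/(gh_f) = 0.1123; L/(gh_f) = 5.568
Term 1 = ε^1.25·(…)^4.75 = 1.48×10^-12; Term 2 = ν·Q^9.4·(…)^5.2 = 3.89×10^-11
D = 0.66·(1.48×10^-12 + 3.89×10^-11)^0.04 = 0.2534 m = 253 mm
Check: V = 2.82 m/s, Re = 1.49×10^6, f = 0.01105, h_f = 24.0 m ≈ 24.9 m ✓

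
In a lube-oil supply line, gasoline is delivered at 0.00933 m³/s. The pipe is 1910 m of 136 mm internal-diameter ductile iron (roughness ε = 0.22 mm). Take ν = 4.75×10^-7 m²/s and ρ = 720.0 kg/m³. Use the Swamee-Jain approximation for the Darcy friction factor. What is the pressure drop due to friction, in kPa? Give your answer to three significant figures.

Δp ≈ 48.9 kPa

V = 4Q/(πD²) = 4·0.00933/(π·0.136²) = 0.6423 m/s
Re = VD/ν = 0.6423·0.136/4.75×10^-7 = 1.84×10^5 → turbulent
ε/D = 0.22/136 = 0.00162
Swamee-Jain: f = 0.02344
h_f = f(L/D)V²/(2g) = 0.02344·(1910/0.136)·0.6423²/(2·9.81) = 6.921 m
Δp = ρg·h_f = 720.0·9.81·6.921 = 48.88 kPa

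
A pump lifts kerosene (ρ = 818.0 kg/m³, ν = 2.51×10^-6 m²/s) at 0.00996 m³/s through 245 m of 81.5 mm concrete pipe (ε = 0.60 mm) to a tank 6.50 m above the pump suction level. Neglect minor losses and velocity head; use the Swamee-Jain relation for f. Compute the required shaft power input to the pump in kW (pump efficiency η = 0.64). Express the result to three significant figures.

V = 4Q/(πD²) = 1.909 m/s; Re = 6.20×10^4; ε/D = 0.00736; f = 0.03576
h_f = f(L/D)V²/2g = 19.97 m
Total head H = z + h_f = 6.50 + 19.97 = 26.47 m
P_hyd = ρgQH = 818.0·9.81·0.00996·26.47 = 2.116 kW
P_shaft = P_hyd/η = 2.116/0.64 = 3.306 kW

P_shaft ≈ 3.31 kW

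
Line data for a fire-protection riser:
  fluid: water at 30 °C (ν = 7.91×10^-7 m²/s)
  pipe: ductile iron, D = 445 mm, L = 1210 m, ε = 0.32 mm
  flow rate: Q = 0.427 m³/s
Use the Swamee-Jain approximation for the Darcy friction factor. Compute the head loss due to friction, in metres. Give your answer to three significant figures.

h_f ≈ 19.3 m

V = 4Q/(πD²) = 4·0.427/(π·0.445²) = 2.745 m/s
Re = VD/ν = 2.745·0.445/7.91×10^-7 = 1.54×10^6 → turbulent
ε/D = 0.32/445 = 7.19×10^-4
Swamee-Jain: f = 0.01848
h_f = f(L/D)V²/(2g) = 0.01848·(1210/0.445)·2.745²/(2·9.81) = 19.30 m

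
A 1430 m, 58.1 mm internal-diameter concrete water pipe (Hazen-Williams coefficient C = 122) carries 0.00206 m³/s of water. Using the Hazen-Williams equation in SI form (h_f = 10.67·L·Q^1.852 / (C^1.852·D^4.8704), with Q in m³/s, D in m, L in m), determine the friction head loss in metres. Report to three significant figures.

h_f ≈ 23.1 m

h_f = 10.67·1430·0.00206^1.852 / (122^1.852·0.0581^4.8704) = 23.11 m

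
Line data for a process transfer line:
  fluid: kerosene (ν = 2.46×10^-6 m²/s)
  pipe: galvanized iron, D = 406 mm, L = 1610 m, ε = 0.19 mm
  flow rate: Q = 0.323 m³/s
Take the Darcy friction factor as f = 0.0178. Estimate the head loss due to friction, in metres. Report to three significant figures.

h_f ≈ 22.4 m

V = 4Q/(πD²) = 4·0.323/(π·0.406²) = 2.495 m/s
h_f = f(L/D)V²/(2g) = 0.01780·(1610/0.406)·2.495²/(2·9.81) = 22.39 m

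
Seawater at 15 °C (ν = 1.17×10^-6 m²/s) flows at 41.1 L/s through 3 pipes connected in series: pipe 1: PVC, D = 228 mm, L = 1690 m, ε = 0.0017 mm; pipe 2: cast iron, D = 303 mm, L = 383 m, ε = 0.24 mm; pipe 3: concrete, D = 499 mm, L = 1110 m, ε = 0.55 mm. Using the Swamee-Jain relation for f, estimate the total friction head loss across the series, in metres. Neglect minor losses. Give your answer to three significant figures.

H ≈ 6.55 m

Pipe 1: V = 1.007 m/s, Re = 1.96×10^5, ε/D = 7.46×10^-6, f = 0.01566, h_1 = f(L/D)V²/2g = 5.995 m
Pipe 2: V = 0.5700 m/s, Re = 1.48×10^5, ε/D = 7.92×10^-4, f = 0.02081, h_2 = f(L/D)V²/2g = 0.4356 m
Pipe 3: V = 0.2102 m/s, Re = 8.96×10^4, ε/D = 0.00110, f = 0.02292, h_3 = f(L/D)V²/2g = 0.1148 m
Series → Q common, losses add: H = Σh = 6.545 m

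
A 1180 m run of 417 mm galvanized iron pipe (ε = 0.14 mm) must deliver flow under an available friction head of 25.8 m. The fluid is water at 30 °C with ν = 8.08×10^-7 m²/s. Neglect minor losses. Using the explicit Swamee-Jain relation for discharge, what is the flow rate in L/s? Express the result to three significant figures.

Q ≈ 461 L/s

Swamee-Jain (Type II): Q = -0.965·√(gD⁵h_f/L)·ln[ε/(3.7D) + √(3.17ν²L/(gD³h_f))]
√(gD⁵h_f/L) = √(9.81·0.417⁵·25.8/1180) = 0.05200
ε/(3.7D) = 9.07×10^-5; √(3.17ν²L/(gD³h_f)) = 1.15×10^-5
Q = -0.965·0.05200·ln(1.023×10^-4) = 0.4611 m³/s
Check: V = 3.38 m/s, Re = 1.74×10^6, f = 0.01578, h_f = 25.9 m ≈ 25.8 m ✓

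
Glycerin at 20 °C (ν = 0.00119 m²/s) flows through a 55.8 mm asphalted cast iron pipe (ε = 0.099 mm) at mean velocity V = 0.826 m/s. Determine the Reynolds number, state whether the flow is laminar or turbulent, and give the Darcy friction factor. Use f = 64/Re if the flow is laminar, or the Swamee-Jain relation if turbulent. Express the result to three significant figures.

Re = VD/ν = 0.8260·0.0558/0.00119 = 38.7
Re < 2300 → laminar → f = 64/Re = 1.652

Re ≈ 38.7; laminar; f = 64/Re ≈ 1.65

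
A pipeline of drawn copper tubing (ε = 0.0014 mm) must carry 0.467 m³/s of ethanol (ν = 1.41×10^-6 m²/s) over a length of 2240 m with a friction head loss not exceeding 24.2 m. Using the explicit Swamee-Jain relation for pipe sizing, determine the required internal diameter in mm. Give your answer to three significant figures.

Swamee-Jain (Type III): D = 0.66·[ε^1.25·(LQ²/(gh_f))^4.75 + ν·Q^9.4·(L/(gh_f))^5.2]^0.04
LQ²/(gh_f) = 2.058; L/(gh_f) = 9.435
Term 1 = ε^1.25·(…)^4.75 = 1.48×10^-6; Term 2 = ν·Q^9.4·(…)^5.2 = 1.29×10^-4
D = 0.66·(1.48×10^-6 + 1.29×10^-4)^0.04 = 0.4615 m = 461 mm
Check: V = 2.79 m/s, Re = 9.14×10^5, f = 0.01186, h_f = 22.9 m ≈ 24.2 m ✓

D ≈ 461 mm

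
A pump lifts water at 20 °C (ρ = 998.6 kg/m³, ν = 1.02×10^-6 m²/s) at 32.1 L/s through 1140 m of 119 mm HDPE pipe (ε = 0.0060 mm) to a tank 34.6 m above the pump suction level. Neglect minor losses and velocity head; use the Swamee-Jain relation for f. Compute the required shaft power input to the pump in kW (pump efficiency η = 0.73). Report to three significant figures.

V = 4Q/(πD²) = 2.886 m/s; Re = 3.37×10^5; ε/D = 5.04×10^-5; f = 0.01467
h_f = f(L/D)V²/2g = 59.67 m
Total head H = z + h_f = 34.6 + 59.67 = 94.27 m
P_hyd = ρgQH = 998.6·9.81·0.0321·94.27 = 29.65 kW
P_shaft = P_hyd/η = 29.65/0.73 = 40.61 kW

P_shaft ≈ 40.6 kW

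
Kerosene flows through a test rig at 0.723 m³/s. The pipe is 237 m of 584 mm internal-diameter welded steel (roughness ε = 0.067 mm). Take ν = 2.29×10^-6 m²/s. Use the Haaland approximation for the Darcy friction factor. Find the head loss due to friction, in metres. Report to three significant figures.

V = 4Q/(πD²) = 4·0.723/(π·0.584²) = 2.699 m/s
Re = VD/ν = 2.699·0.584/2.29×10^-6 = 6.88×10^5 → turbulent
ε/D = 0.067/584 = 1.15×10^-4
Haaland: f = 0.01397
h_f = f(L/D)V²/(2g) = 0.01397·(237/0.584)·2.699²/(2·9.81) = 2.105 m

h_f ≈ 2.10 m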